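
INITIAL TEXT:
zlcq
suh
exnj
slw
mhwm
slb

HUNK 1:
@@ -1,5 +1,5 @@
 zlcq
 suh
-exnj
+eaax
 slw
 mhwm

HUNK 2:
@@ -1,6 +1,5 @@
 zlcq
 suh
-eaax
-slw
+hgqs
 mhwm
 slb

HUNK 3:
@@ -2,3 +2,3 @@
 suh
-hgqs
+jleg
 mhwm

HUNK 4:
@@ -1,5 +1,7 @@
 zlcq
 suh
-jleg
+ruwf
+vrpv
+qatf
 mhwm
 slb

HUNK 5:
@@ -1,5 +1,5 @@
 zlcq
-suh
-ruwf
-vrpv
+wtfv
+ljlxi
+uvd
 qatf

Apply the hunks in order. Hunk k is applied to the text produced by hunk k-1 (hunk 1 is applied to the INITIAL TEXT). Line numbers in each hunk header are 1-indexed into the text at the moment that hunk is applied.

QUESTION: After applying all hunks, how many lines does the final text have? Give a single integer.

Answer: 7

Derivation:
Hunk 1: at line 1 remove [exnj] add [eaax] -> 6 lines: zlcq suh eaax slw mhwm slb
Hunk 2: at line 1 remove [eaax,slw] add [hgqs] -> 5 lines: zlcq suh hgqs mhwm slb
Hunk 3: at line 2 remove [hgqs] add [jleg] -> 5 lines: zlcq suh jleg mhwm slb
Hunk 4: at line 1 remove [jleg] add [ruwf,vrpv,qatf] -> 7 lines: zlcq suh ruwf vrpv qatf mhwm slb
Hunk 5: at line 1 remove [suh,ruwf,vrpv] add [wtfv,ljlxi,uvd] -> 7 lines: zlcq wtfv ljlxi uvd qatf mhwm slb
Final line count: 7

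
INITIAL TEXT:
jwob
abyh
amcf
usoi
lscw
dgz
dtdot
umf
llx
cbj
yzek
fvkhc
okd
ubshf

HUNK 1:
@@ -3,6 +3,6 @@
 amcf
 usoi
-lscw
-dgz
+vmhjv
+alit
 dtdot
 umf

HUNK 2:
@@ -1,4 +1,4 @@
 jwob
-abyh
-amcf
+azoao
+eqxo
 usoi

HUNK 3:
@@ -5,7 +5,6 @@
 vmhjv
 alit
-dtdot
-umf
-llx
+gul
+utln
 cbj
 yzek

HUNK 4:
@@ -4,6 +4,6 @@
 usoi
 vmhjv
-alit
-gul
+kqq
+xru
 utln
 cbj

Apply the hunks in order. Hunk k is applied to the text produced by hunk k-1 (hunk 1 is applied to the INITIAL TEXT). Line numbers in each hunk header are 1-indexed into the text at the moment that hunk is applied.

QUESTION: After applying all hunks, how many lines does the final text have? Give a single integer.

Answer: 13

Derivation:
Hunk 1: at line 3 remove [lscw,dgz] add [vmhjv,alit] -> 14 lines: jwob abyh amcf usoi vmhjv alit dtdot umf llx cbj yzek fvkhc okd ubshf
Hunk 2: at line 1 remove [abyh,amcf] add [azoao,eqxo] -> 14 lines: jwob azoao eqxo usoi vmhjv alit dtdot umf llx cbj yzek fvkhc okd ubshf
Hunk 3: at line 5 remove [dtdot,umf,llx] add [gul,utln] -> 13 lines: jwob azoao eqxo usoi vmhjv alit gul utln cbj yzek fvkhc okd ubshf
Hunk 4: at line 4 remove [alit,gul] add [kqq,xru] -> 13 lines: jwob azoao eqxo usoi vmhjv kqq xru utln cbj yzek fvkhc okd ubshf
Final line count: 13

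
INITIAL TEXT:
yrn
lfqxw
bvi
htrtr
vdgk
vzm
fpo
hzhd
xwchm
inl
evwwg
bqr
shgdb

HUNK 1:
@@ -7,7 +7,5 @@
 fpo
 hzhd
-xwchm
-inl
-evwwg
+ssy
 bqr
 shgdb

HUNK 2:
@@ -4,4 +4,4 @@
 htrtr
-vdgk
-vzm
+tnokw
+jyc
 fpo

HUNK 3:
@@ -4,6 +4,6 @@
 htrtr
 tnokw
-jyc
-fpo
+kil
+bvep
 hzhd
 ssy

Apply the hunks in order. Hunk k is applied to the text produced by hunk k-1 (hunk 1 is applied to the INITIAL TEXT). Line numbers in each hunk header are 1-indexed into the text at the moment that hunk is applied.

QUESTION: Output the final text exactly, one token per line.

Answer: yrn
lfqxw
bvi
htrtr
tnokw
kil
bvep
hzhd
ssy
bqr
shgdb

Derivation:
Hunk 1: at line 7 remove [xwchm,inl,evwwg] add [ssy] -> 11 lines: yrn lfqxw bvi htrtr vdgk vzm fpo hzhd ssy bqr shgdb
Hunk 2: at line 4 remove [vdgk,vzm] add [tnokw,jyc] -> 11 lines: yrn lfqxw bvi htrtr tnokw jyc fpo hzhd ssy bqr shgdb
Hunk 3: at line 4 remove [jyc,fpo] add [kil,bvep] -> 11 lines: yrn lfqxw bvi htrtr tnokw kil bvep hzhd ssy bqr shgdb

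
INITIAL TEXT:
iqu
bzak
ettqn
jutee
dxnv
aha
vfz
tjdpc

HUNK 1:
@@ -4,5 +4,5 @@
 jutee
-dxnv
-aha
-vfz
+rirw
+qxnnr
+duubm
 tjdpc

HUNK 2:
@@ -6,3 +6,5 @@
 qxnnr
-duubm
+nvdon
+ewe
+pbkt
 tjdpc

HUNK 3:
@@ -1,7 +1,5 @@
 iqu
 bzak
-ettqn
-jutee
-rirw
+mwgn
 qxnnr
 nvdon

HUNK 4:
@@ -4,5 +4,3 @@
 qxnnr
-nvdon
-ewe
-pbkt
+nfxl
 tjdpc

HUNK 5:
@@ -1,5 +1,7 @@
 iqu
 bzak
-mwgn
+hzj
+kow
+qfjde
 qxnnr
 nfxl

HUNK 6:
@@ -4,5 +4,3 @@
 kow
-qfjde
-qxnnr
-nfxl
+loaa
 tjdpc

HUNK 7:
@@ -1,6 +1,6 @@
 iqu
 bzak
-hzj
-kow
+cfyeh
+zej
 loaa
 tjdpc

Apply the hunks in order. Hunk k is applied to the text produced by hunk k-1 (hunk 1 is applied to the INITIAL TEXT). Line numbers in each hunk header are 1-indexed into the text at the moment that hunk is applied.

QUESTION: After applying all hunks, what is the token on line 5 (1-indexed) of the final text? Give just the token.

Hunk 1: at line 4 remove [dxnv,aha,vfz] add [rirw,qxnnr,duubm] -> 8 lines: iqu bzak ettqn jutee rirw qxnnr duubm tjdpc
Hunk 2: at line 6 remove [duubm] add [nvdon,ewe,pbkt] -> 10 lines: iqu bzak ettqn jutee rirw qxnnr nvdon ewe pbkt tjdpc
Hunk 3: at line 1 remove [ettqn,jutee,rirw] add [mwgn] -> 8 lines: iqu bzak mwgn qxnnr nvdon ewe pbkt tjdpc
Hunk 4: at line 4 remove [nvdon,ewe,pbkt] add [nfxl] -> 6 lines: iqu bzak mwgn qxnnr nfxl tjdpc
Hunk 5: at line 1 remove [mwgn] add [hzj,kow,qfjde] -> 8 lines: iqu bzak hzj kow qfjde qxnnr nfxl tjdpc
Hunk 6: at line 4 remove [qfjde,qxnnr,nfxl] add [loaa] -> 6 lines: iqu bzak hzj kow loaa tjdpc
Hunk 7: at line 1 remove [hzj,kow] add [cfyeh,zej] -> 6 lines: iqu bzak cfyeh zej loaa tjdpc
Final line 5: loaa

Answer: loaa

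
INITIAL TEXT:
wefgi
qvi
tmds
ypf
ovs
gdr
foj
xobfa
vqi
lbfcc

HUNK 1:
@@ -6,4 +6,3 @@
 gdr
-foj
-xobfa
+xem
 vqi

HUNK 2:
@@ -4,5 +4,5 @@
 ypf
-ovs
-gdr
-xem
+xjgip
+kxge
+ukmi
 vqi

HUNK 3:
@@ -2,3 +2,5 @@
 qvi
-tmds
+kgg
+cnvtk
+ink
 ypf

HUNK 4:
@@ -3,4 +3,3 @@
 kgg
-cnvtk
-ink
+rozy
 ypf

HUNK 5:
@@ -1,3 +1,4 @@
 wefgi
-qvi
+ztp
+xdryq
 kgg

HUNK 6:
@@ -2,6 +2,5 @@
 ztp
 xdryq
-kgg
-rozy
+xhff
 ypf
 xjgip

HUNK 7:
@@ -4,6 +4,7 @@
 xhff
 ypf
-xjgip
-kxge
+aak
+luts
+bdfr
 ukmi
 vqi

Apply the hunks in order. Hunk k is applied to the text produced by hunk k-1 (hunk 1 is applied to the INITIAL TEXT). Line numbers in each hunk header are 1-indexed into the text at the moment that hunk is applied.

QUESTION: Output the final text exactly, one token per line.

Answer: wefgi
ztp
xdryq
xhff
ypf
aak
luts
bdfr
ukmi
vqi
lbfcc

Derivation:
Hunk 1: at line 6 remove [foj,xobfa] add [xem] -> 9 lines: wefgi qvi tmds ypf ovs gdr xem vqi lbfcc
Hunk 2: at line 4 remove [ovs,gdr,xem] add [xjgip,kxge,ukmi] -> 9 lines: wefgi qvi tmds ypf xjgip kxge ukmi vqi lbfcc
Hunk 3: at line 2 remove [tmds] add [kgg,cnvtk,ink] -> 11 lines: wefgi qvi kgg cnvtk ink ypf xjgip kxge ukmi vqi lbfcc
Hunk 4: at line 3 remove [cnvtk,ink] add [rozy] -> 10 lines: wefgi qvi kgg rozy ypf xjgip kxge ukmi vqi lbfcc
Hunk 5: at line 1 remove [qvi] add [ztp,xdryq] -> 11 lines: wefgi ztp xdryq kgg rozy ypf xjgip kxge ukmi vqi lbfcc
Hunk 6: at line 2 remove [kgg,rozy] add [xhff] -> 10 lines: wefgi ztp xdryq xhff ypf xjgip kxge ukmi vqi lbfcc
Hunk 7: at line 4 remove [xjgip,kxge] add [aak,luts,bdfr] -> 11 lines: wefgi ztp xdryq xhff ypf aak luts bdfr ukmi vqi lbfcc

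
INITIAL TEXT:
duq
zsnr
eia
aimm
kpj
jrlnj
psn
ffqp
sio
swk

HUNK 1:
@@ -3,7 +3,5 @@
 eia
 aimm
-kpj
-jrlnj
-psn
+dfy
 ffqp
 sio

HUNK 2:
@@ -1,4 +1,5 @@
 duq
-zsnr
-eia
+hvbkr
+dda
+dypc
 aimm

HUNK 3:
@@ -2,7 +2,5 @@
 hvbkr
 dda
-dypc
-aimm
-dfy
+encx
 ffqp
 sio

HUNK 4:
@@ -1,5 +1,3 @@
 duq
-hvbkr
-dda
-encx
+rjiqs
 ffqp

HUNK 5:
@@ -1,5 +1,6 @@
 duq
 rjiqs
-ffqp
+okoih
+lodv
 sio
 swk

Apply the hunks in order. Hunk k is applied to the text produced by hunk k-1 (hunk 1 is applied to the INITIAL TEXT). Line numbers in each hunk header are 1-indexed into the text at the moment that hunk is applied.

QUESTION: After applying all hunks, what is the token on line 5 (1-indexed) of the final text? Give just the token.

Hunk 1: at line 3 remove [kpj,jrlnj,psn] add [dfy] -> 8 lines: duq zsnr eia aimm dfy ffqp sio swk
Hunk 2: at line 1 remove [zsnr,eia] add [hvbkr,dda,dypc] -> 9 lines: duq hvbkr dda dypc aimm dfy ffqp sio swk
Hunk 3: at line 2 remove [dypc,aimm,dfy] add [encx] -> 7 lines: duq hvbkr dda encx ffqp sio swk
Hunk 4: at line 1 remove [hvbkr,dda,encx] add [rjiqs] -> 5 lines: duq rjiqs ffqp sio swk
Hunk 5: at line 1 remove [ffqp] add [okoih,lodv] -> 6 lines: duq rjiqs okoih lodv sio swk
Final line 5: sio

Answer: sio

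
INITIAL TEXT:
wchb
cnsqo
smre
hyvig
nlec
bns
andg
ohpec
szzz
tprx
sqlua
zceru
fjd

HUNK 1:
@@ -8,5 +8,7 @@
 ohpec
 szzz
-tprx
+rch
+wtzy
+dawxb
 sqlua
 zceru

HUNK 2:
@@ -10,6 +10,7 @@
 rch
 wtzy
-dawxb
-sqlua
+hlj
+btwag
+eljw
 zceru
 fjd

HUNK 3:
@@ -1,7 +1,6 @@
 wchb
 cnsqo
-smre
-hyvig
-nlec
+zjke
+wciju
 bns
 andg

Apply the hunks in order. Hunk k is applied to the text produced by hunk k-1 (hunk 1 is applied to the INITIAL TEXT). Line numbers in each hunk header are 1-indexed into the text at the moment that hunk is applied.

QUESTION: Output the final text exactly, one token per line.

Hunk 1: at line 8 remove [tprx] add [rch,wtzy,dawxb] -> 15 lines: wchb cnsqo smre hyvig nlec bns andg ohpec szzz rch wtzy dawxb sqlua zceru fjd
Hunk 2: at line 10 remove [dawxb,sqlua] add [hlj,btwag,eljw] -> 16 lines: wchb cnsqo smre hyvig nlec bns andg ohpec szzz rch wtzy hlj btwag eljw zceru fjd
Hunk 3: at line 1 remove [smre,hyvig,nlec] add [zjke,wciju] -> 15 lines: wchb cnsqo zjke wciju bns andg ohpec szzz rch wtzy hlj btwag eljw zceru fjd

Answer: wchb
cnsqo
zjke
wciju
bns
andg
ohpec
szzz
rch
wtzy
hlj
btwag
eljw
zceru
fjd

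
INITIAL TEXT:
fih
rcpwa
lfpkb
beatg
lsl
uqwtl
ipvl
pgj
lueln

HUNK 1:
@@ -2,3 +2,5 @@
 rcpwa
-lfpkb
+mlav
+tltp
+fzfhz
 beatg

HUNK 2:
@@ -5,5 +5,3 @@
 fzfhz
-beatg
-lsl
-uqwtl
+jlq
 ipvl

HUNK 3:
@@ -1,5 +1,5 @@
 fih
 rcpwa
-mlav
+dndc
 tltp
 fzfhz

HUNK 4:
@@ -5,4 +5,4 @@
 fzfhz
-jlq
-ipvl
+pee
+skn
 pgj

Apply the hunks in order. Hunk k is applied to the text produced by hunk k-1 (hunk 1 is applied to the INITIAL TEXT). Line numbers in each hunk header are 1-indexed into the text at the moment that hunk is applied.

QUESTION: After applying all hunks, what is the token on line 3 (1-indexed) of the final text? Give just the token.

Answer: dndc

Derivation:
Hunk 1: at line 2 remove [lfpkb] add [mlav,tltp,fzfhz] -> 11 lines: fih rcpwa mlav tltp fzfhz beatg lsl uqwtl ipvl pgj lueln
Hunk 2: at line 5 remove [beatg,lsl,uqwtl] add [jlq] -> 9 lines: fih rcpwa mlav tltp fzfhz jlq ipvl pgj lueln
Hunk 3: at line 1 remove [mlav] add [dndc] -> 9 lines: fih rcpwa dndc tltp fzfhz jlq ipvl pgj lueln
Hunk 4: at line 5 remove [jlq,ipvl] add [pee,skn] -> 9 lines: fih rcpwa dndc tltp fzfhz pee skn pgj lueln
Final line 3: dndc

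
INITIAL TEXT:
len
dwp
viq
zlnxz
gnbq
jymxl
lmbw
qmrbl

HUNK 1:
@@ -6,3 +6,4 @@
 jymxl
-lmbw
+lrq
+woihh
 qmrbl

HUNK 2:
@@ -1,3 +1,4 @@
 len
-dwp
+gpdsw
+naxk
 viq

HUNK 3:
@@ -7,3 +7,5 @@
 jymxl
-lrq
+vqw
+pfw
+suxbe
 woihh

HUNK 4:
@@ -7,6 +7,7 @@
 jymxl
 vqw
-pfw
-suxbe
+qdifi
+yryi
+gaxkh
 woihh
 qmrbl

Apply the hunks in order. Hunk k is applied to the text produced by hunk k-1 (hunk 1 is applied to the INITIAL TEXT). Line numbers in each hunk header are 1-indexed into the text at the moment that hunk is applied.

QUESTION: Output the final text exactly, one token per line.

Hunk 1: at line 6 remove [lmbw] add [lrq,woihh] -> 9 lines: len dwp viq zlnxz gnbq jymxl lrq woihh qmrbl
Hunk 2: at line 1 remove [dwp] add [gpdsw,naxk] -> 10 lines: len gpdsw naxk viq zlnxz gnbq jymxl lrq woihh qmrbl
Hunk 3: at line 7 remove [lrq] add [vqw,pfw,suxbe] -> 12 lines: len gpdsw naxk viq zlnxz gnbq jymxl vqw pfw suxbe woihh qmrbl
Hunk 4: at line 7 remove [pfw,suxbe] add [qdifi,yryi,gaxkh] -> 13 lines: len gpdsw naxk viq zlnxz gnbq jymxl vqw qdifi yryi gaxkh woihh qmrbl

Answer: len
gpdsw
naxk
viq
zlnxz
gnbq
jymxl
vqw
qdifi
yryi
gaxkh
woihh
qmrbl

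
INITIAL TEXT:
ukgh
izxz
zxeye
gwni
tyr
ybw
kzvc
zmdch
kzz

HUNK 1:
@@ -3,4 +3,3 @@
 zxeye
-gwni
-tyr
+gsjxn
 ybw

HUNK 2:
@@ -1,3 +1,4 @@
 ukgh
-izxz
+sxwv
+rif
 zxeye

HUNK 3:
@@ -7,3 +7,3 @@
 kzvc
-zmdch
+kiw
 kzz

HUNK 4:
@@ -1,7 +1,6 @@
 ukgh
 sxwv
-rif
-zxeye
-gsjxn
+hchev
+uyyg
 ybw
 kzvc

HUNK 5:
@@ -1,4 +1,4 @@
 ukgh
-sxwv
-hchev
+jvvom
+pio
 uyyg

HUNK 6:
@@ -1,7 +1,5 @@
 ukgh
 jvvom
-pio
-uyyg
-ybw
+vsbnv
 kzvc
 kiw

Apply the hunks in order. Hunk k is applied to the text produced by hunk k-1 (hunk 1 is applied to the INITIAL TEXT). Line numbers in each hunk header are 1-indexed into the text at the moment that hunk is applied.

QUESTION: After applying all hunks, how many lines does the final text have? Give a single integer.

Hunk 1: at line 3 remove [gwni,tyr] add [gsjxn] -> 8 lines: ukgh izxz zxeye gsjxn ybw kzvc zmdch kzz
Hunk 2: at line 1 remove [izxz] add [sxwv,rif] -> 9 lines: ukgh sxwv rif zxeye gsjxn ybw kzvc zmdch kzz
Hunk 3: at line 7 remove [zmdch] add [kiw] -> 9 lines: ukgh sxwv rif zxeye gsjxn ybw kzvc kiw kzz
Hunk 4: at line 1 remove [rif,zxeye,gsjxn] add [hchev,uyyg] -> 8 lines: ukgh sxwv hchev uyyg ybw kzvc kiw kzz
Hunk 5: at line 1 remove [sxwv,hchev] add [jvvom,pio] -> 8 lines: ukgh jvvom pio uyyg ybw kzvc kiw kzz
Hunk 6: at line 1 remove [pio,uyyg,ybw] add [vsbnv] -> 6 lines: ukgh jvvom vsbnv kzvc kiw kzz
Final line count: 6

Answer: 6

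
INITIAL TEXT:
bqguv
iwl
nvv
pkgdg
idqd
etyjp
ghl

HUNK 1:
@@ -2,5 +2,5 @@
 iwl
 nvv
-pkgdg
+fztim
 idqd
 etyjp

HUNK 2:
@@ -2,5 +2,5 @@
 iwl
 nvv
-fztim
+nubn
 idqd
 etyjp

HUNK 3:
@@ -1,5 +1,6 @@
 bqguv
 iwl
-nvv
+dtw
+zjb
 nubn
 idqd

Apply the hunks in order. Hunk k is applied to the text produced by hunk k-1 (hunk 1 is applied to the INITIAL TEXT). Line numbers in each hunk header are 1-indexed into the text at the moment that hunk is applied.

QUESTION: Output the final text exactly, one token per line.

Answer: bqguv
iwl
dtw
zjb
nubn
idqd
etyjp
ghl

Derivation:
Hunk 1: at line 2 remove [pkgdg] add [fztim] -> 7 lines: bqguv iwl nvv fztim idqd etyjp ghl
Hunk 2: at line 2 remove [fztim] add [nubn] -> 7 lines: bqguv iwl nvv nubn idqd etyjp ghl
Hunk 3: at line 1 remove [nvv] add [dtw,zjb] -> 8 lines: bqguv iwl dtw zjb nubn idqd etyjp ghl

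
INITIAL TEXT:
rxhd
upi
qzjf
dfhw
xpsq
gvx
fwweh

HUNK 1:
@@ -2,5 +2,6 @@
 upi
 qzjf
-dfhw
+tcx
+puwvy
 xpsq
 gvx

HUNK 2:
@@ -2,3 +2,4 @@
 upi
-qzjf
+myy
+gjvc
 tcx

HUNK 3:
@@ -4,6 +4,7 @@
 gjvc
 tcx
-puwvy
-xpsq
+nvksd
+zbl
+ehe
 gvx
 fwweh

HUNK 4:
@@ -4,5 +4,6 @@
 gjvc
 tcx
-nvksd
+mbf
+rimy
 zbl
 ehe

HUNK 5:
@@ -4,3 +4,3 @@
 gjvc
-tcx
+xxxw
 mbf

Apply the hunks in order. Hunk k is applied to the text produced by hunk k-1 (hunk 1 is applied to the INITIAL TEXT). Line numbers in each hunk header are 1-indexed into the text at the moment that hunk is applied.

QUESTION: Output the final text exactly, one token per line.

Hunk 1: at line 2 remove [dfhw] add [tcx,puwvy] -> 8 lines: rxhd upi qzjf tcx puwvy xpsq gvx fwweh
Hunk 2: at line 2 remove [qzjf] add [myy,gjvc] -> 9 lines: rxhd upi myy gjvc tcx puwvy xpsq gvx fwweh
Hunk 3: at line 4 remove [puwvy,xpsq] add [nvksd,zbl,ehe] -> 10 lines: rxhd upi myy gjvc tcx nvksd zbl ehe gvx fwweh
Hunk 4: at line 4 remove [nvksd] add [mbf,rimy] -> 11 lines: rxhd upi myy gjvc tcx mbf rimy zbl ehe gvx fwweh
Hunk 5: at line 4 remove [tcx] add [xxxw] -> 11 lines: rxhd upi myy gjvc xxxw mbf rimy zbl ehe gvx fwweh

Answer: rxhd
upi
myy
gjvc
xxxw
mbf
rimy
zbl
ehe
gvx
fwweh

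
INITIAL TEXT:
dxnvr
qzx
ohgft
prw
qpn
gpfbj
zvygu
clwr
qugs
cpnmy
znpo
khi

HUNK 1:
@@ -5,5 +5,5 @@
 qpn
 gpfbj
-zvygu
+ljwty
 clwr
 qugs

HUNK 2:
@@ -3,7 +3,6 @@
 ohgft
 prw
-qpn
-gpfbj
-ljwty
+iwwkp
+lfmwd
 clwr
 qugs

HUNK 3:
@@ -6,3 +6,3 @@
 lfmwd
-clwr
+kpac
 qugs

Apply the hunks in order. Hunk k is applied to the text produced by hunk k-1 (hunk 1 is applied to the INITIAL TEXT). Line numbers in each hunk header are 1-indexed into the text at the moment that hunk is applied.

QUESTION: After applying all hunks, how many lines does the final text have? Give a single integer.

Answer: 11

Derivation:
Hunk 1: at line 5 remove [zvygu] add [ljwty] -> 12 lines: dxnvr qzx ohgft prw qpn gpfbj ljwty clwr qugs cpnmy znpo khi
Hunk 2: at line 3 remove [qpn,gpfbj,ljwty] add [iwwkp,lfmwd] -> 11 lines: dxnvr qzx ohgft prw iwwkp lfmwd clwr qugs cpnmy znpo khi
Hunk 3: at line 6 remove [clwr] add [kpac] -> 11 lines: dxnvr qzx ohgft prw iwwkp lfmwd kpac qugs cpnmy znpo khi
Final line count: 11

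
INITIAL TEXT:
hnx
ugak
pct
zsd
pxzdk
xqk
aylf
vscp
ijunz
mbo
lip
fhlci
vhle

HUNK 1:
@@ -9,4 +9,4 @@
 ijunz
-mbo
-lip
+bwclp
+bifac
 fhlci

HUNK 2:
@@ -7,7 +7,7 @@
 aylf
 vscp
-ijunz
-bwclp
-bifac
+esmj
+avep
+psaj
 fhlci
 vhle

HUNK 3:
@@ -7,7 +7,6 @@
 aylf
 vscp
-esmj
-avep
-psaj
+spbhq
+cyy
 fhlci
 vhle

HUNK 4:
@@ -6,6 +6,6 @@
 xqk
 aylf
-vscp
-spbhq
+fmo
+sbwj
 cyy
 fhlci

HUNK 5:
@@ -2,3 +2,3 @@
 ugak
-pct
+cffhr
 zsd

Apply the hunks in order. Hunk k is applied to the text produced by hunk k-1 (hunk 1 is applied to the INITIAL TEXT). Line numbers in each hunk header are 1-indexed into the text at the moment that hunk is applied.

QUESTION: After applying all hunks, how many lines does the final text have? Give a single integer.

Hunk 1: at line 9 remove [mbo,lip] add [bwclp,bifac] -> 13 lines: hnx ugak pct zsd pxzdk xqk aylf vscp ijunz bwclp bifac fhlci vhle
Hunk 2: at line 7 remove [ijunz,bwclp,bifac] add [esmj,avep,psaj] -> 13 lines: hnx ugak pct zsd pxzdk xqk aylf vscp esmj avep psaj fhlci vhle
Hunk 3: at line 7 remove [esmj,avep,psaj] add [spbhq,cyy] -> 12 lines: hnx ugak pct zsd pxzdk xqk aylf vscp spbhq cyy fhlci vhle
Hunk 4: at line 6 remove [vscp,spbhq] add [fmo,sbwj] -> 12 lines: hnx ugak pct zsd pxzdk xqk aylf fmo sbwj cyy fhlci vhle
Hunk 5: at line 2 remove [pct] add [cffhr] -> 12 lines: hnx ugak cffhr zsd pxzdk xqk aylf fmo sbwj cyy fhlci vhle
Final line count: 12

Answer: 12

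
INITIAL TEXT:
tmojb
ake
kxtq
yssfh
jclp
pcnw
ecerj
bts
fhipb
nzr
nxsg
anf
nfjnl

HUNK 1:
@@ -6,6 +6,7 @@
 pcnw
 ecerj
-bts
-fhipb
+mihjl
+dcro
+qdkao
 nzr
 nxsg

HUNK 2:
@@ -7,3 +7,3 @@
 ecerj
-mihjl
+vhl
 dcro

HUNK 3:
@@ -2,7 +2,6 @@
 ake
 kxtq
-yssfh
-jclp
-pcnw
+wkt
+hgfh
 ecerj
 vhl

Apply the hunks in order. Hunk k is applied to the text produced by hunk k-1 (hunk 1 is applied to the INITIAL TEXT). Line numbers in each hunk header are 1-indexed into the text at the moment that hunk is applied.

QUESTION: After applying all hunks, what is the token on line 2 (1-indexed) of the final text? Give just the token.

Answer: ake

Derivation:
Hunk 1: at line 6 remove [bts,fhipb] add [mihjl,dcro,qdkao] -> 14 lines: tmojb ake kxtq yssfh jclp pcnw ecerj mihjl dcro qdkao nzr nxsg anf nfjnl
Hunk 2: at line 7 remove [mihjl] add [vhl] -> 14 lines: tmojb ake kxtq yssfh jclp pcnw ecerj vhl dcro qdkao nzr nxsg anf nfjnl
Hunk 3: at line 2 remove [yssfh,jclp,pcnw] add [wkt,hgfh] -> 13 lines: tmojb ake kxtq wkt hgfh ecerj vhl dcro qdkao nzr nxsg anf nfjnl
Final line 2: ake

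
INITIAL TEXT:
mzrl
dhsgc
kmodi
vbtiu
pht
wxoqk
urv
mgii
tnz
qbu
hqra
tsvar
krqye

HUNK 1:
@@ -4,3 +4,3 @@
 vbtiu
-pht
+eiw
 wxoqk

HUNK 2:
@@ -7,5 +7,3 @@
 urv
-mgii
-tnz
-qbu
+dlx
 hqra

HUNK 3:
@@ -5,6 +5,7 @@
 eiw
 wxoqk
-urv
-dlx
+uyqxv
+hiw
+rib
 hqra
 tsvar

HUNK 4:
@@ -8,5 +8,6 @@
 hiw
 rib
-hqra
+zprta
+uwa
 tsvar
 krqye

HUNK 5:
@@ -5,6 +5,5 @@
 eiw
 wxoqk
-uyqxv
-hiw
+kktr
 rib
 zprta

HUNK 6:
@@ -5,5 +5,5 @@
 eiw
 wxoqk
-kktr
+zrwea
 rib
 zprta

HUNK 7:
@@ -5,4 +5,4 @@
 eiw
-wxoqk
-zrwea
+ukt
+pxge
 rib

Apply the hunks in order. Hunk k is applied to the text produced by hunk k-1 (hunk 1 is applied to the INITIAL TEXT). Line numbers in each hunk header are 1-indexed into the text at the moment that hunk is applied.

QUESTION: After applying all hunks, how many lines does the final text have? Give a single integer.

Hunk 1: at line 4 remove [pht] add [eiw] -> 13 lines: mzrl dhsgc kmodi vbtiu eiw wxoqk urv mgii tnz qbu hqra tsvar krqye
Hunk 2: at line 7 remove [mgii,tnz,qbu] add [dlx] -> 11 lines: mzrl dhsgc kmodi vbtiu eiw wxoqk urv dlx hqra tsvar krqye
Hunk 3: at line 5 remove [urv,dlx] add [uyqxv,hiw,rib] -> 12 lines: mzrl dhsgc kmodi vbtiu eiw wxoqk uyqxv hiw rib hqra tsvar krqye
Hunk 4: at line 8 remove [hqra] add [zprta,uwa] -> 13 lines: mzrl dhsgc kmodi vbtiu eiw wxoqk uyqxv hiw rib zprta uwa tsvar krqye
Hunk 5: at line 5 remove [uyqxv,hiw] add [kktr] -> 12 lines: mzrl dhsgc kmodi vbtiu eiw wxoqk kktr rib zprta uwa tsvar krqye
Hunk 6: at line 5 remove [kktr] add [zrwea] -> 12 lines: mzrl dhsgc kmodi vbtiu eiw wxoqk zrwea rib zprta uwa tsvar krqye
Hunk 7: at line 5 remove [wxoqk,zrwea] add [ukt,pxge] -> 12 lines: mzrl dhsgc kmodi vbtiu eiw ukt pxge rib zprta uwa tsvar krqye
Final line count: 12

Answer: 12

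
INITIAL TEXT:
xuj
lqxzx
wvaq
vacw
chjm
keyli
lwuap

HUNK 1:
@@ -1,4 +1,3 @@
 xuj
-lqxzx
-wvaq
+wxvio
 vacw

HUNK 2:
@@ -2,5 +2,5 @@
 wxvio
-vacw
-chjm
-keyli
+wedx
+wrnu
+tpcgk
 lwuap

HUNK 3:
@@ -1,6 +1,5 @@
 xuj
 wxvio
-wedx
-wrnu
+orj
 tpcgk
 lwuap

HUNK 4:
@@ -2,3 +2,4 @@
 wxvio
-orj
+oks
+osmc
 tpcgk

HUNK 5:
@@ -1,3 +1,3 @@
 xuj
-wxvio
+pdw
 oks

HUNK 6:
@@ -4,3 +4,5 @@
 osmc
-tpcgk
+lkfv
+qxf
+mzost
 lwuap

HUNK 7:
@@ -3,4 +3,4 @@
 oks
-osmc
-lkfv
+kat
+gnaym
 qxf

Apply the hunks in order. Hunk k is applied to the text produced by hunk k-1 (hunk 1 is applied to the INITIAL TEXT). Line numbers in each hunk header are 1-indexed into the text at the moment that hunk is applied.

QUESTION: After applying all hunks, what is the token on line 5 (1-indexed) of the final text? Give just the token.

Answer: gnaym

Derivation:
Hunk 1: at line 1 remove [lqxzx,wvaq] add [wxvio] -> 6 lines: xuj wxvio vacw chjm keyli lwuap
Hunk 2: at line 2 remove [vacw,chjm,keyli] add [wedx,wrnu,tpcgk] -> 6 lines: xuj wxvio wedx wrnu tpcgk lwuap
Hunk 3: at line 1 remove [wedx,wrnu] add [orj] -> 5 lines: xuj wxvio orj tpcgk lwuap
Hunk 4: at line 2 remove [orj] add [oks,osmc] -> 6 lines: xuj wxvio oks osmc tpcgk lwuap
Hunk 5: at line 1 remove [wxvio] add [pdw] -> 6 lines: xuj pdw oks osmc tpcgk lwuap
Hunk 6: at line 4 remove [tpcgk] add [lkfv,qxf,mzost] -> 8 lines: xuj pdw oks osmc lkfv qxf mzost lwuap
Hunk 7: at line 3 remove [osmc,lkfv] add [kat,gnaym] -> 8 lines: xuj pdw oks kat gnaym qxf mzost lwuap
Final line 5: gnaym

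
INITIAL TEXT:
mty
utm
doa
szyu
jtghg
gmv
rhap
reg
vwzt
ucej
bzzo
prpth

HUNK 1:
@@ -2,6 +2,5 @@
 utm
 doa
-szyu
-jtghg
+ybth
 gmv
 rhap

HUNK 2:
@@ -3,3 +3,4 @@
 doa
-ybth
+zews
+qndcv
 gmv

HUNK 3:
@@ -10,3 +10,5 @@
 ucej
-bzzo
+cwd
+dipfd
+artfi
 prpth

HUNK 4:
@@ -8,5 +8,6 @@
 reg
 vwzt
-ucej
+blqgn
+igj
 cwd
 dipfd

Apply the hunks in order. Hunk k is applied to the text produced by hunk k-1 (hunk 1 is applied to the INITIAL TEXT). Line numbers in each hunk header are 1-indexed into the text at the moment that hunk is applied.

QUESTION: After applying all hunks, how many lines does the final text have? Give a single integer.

Answer: 15

Derivation:
Hunk 1: at line 2 remove [szyu,jtghg] add [ybth] -> 11 lines: mty utm doa ybth gmv rhap reg vwzt ucej bzzo prpth
Hunk 2: at line 3 remove [ybth] add [zews,qndcv] -> 12 lines: mty utm doa zews qndcv gmv rhap reg vwzt ucej bzzo prpth
Hunk 3: at line 10 remove [bzzo] add [cwd,dipfd,artfi] -> 14 lines: mty utm doa zews qndcv gmv rhap reg vwzt ucej cwd dipfd artfi prpth
Hunk 4: at line 8 remove [ucej] add [blqgn,igj] -> 15 lines: mty utm doa zews qndcv gmv rhap reg vwzt blqgn igj cwd dipfd artfi prpth
Final line count: 15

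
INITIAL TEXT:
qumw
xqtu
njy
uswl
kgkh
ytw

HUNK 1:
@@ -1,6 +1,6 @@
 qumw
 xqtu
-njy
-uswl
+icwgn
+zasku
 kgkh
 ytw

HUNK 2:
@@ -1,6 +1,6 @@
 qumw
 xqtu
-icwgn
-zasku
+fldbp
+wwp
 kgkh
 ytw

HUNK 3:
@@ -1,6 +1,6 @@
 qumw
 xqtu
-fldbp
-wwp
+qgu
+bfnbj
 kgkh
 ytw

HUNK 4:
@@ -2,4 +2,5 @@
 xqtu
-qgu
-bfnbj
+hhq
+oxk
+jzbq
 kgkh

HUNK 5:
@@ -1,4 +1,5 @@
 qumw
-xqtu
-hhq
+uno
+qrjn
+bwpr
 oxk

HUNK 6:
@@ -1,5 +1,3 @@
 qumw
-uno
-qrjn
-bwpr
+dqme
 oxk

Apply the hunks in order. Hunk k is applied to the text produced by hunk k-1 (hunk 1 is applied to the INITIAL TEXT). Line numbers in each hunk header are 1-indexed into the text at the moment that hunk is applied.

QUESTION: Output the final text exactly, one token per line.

Hunk 1: at line 1 remove [njy,uswl] add [icwgn,zasku] -> 6 lines: qumw xqtu icwgn zasku kgkh ytw
Hunk 2: at line 1 remove [icwgn,zasku] add [fldbp,wwp] -> 6 lines: qumw xqtu fldbp wwp kgkh ytw
Hunk 3: at line 1 remove [fldbp,wwp] add [qgu,bfnbj] -> 6 lines: qumw xqtu qgu bfnbj kgkh ytw
Hunk 4: at line 2 remove [qgu,bfnbj] add [hhq,oxk,jzbq] -> 7 lines: qumw xqtu hhq oxk jzbq kgkh ytw
Hunk 5: at line 1 remove [xqtu,hhq] add [uno,qrjn,bwpr] -> 8 lines: qumw uno qrjn bwpr oxk jzbq kgkh ytw
Hunk 6: at line 1 remove [uno,qrjn,bwpr] add [dqme] -> 6 lines: qumw dqme oxk jzbq kgkh ytw

Answer: qumw
dqme
oxk
jzbq
kgkh
ytw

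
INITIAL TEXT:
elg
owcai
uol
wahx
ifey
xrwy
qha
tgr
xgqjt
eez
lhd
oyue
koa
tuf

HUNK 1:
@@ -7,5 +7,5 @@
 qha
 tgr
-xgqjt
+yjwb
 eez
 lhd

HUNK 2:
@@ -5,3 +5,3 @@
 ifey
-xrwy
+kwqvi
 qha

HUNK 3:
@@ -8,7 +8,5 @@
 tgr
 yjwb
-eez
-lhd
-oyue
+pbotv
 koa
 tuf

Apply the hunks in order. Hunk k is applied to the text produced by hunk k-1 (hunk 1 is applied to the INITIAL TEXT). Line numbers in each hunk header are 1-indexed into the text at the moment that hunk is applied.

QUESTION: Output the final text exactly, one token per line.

Answer: elg
owcai
uol
wahx
ifey
kwqvi
qha
tgr
yjwb
pbotv
koa
tuf

Derivation:
Hunk 1: at line 7 remove [xgqjt] add [yjwb] -> 14 lines: elg owcai uol wahx ifey xrwy qha tgr yjwb eez lhd oyue koa tuf
Hunk 2: at line 5 remove [xrwy] add [kwqvi] -> 14 lines: elg owcai uol wahx ifey kwqvi qha tgr yjwb eez lhd oyue koa tuf
Hunk 3: at line 8 remove [eez,lhd,oyue] add [pbotv] -> 12 lines: elg owcai uol wahx ifey kwqvi qha tgr yjwb pbotv koa tuf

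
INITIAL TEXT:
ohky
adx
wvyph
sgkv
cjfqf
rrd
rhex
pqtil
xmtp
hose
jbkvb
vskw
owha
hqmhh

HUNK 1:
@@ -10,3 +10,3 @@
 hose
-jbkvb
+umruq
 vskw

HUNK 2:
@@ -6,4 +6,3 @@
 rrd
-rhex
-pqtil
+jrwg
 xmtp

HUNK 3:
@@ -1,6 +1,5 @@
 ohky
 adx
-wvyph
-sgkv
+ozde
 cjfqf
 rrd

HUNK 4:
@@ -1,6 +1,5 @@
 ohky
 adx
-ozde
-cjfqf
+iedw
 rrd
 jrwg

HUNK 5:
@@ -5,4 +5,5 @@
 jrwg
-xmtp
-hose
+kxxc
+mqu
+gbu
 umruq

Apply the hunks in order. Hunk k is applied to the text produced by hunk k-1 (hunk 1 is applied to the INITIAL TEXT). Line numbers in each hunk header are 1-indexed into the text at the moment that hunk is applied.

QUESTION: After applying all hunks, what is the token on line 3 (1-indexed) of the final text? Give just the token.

Answer: iedw

Derivation:
Hunk 1: at line 10 remove [jbkvb] add [umruq] -> 14 lines: ohky adx wvyph sgkv cjfqf rrd rhex pqtil xmtp hose umruq vskw owha hqmhh
Hunk 2: at line 6 remove [rhex,pqtil] add [jrwg] -> 13 lines: ohky adx wvyph sgkv cjfqf rrd jrwg xmtp hose umruq vskw owha hqmhh
Hunk 3: at line 1 remove [wvyph,sgkv] add [ozde] -> 12 lines: ohky adx ozde cjfqf rrd jrwg xmtp hose umruq vskw owha hqmhh
Hunk 4: at line 1 remove [ozde,cjfqf] add [iedw] -> 11 lines: ohky adx iedw rrd jrwg xmtp hose umruq vskw owha hqmhh
Hunk 5: at line 5 remove [xmtp,hose] add [kxxc,mqu,gbu] -> 12 lines: ohky adx iedw rrd jrwg kxxc mqu gbu umruq vskw owha hqmhh
Final line 3: iedw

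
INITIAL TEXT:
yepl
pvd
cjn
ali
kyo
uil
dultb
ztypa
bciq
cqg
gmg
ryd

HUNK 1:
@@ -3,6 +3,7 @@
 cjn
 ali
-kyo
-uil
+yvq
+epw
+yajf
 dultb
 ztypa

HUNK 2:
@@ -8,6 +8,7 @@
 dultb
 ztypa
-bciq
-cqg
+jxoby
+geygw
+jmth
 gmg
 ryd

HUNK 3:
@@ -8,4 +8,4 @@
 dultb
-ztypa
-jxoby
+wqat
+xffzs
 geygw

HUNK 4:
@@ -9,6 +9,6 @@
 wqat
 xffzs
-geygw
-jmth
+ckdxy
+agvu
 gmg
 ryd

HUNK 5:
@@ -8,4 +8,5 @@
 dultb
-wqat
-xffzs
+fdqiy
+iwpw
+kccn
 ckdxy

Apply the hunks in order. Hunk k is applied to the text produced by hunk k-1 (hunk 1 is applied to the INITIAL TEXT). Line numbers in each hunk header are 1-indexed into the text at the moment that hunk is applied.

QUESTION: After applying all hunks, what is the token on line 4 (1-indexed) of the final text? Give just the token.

Answer: ali

Derivation:
Hunk 1: at line 3 remove [kyo,uil] add [yvq,epw,yajf] -> 13 lines: yepl pvd cjn ali yvq epw yajf dultb ztypa bciq cqg gmg ryd
Hunk 2: at line 8 remove [bciq,cqg] add [jxoby,geygw,jmth] -> 14 lines: yepl pvd cjn ali yvq epw yajf dultb ztypa jxoby geygw jmth gmg ryd
Hunk 3: at line 8 remove [ztypa,jxoby] add [wqat,xffzs] -> 14 lines: yepl pvd cjn ali yvq epw yajf dultb wqat xffzs geygw jmth gmg ryd
Hunk 4: at line 9 remove [geygw,jmth] add [ckdxy,agvu] -> 14 lines: yepl pvd cjn ali yvq epw yajf dultb wqat xffzs ckdxy agvu gmg ryd
Hunk 5: at line 8 remove [wqat,xffzs] add [fdqiy,iwpw,kccn] -> 15 lines: yepl pvd cjn ali yvq epw yajf dultb fdqiy iwpw kccn ckdxy agvu gmg ryd
Final line 4: ali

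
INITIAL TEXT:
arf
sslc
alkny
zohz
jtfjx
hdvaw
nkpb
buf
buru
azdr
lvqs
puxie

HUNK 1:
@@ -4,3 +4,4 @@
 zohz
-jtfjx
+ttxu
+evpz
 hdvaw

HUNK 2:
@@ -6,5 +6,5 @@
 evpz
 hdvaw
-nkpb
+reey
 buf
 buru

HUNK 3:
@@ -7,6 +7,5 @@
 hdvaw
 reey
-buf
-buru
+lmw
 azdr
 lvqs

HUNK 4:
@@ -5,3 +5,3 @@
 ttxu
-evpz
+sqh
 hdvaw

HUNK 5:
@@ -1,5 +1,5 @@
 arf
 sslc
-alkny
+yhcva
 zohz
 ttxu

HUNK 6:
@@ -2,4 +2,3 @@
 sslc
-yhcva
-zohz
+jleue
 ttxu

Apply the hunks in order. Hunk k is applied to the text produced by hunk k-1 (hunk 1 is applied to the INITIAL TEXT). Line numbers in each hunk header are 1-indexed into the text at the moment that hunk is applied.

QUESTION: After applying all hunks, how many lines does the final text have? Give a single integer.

Answer: 11

Derivation:
Hunk 1: at line 4 remove [jtfjx] add [ttxu,evpz] -> 13 lines: arf sslc alkny zohz ttxu evpz hdvaw nkpb buf buru azdr lvqs puxie
Hunk 2: at line 6 remove [nkpb] add [reey] -> 13 lines: arf sslc alkny zohz ttxu evpz hdvaw reey buf buru azdr lvqs puxie
Hunk 3: at line 7 remove [buf,buru] add [lmw] -> 12 lines: arf sslc alkny zohz ttxu evpz hdvaw reey lmw azdr lvqs puxie
Hunk 4: at line 5 remove [evpz] add [sqh] -> 12 lines: arf sslc alkny zohz ttxu sqh hdvaw reey lmw azdr lvqs puxie
Hunk 5: at line 1 remove [alkny] add [yhcva] -> 12 lines: arf sslc yhcva zohz ttxu sqh hdvaw reey lmw azdr lvqs puxie
Hunk 6: at line 2 remove [yhcva,zohz] add [jleue] -> 11 lines: arf sslc jleue ttxu sqh hdvaw reey lmw azdr lvqs puxie
Final line count: 11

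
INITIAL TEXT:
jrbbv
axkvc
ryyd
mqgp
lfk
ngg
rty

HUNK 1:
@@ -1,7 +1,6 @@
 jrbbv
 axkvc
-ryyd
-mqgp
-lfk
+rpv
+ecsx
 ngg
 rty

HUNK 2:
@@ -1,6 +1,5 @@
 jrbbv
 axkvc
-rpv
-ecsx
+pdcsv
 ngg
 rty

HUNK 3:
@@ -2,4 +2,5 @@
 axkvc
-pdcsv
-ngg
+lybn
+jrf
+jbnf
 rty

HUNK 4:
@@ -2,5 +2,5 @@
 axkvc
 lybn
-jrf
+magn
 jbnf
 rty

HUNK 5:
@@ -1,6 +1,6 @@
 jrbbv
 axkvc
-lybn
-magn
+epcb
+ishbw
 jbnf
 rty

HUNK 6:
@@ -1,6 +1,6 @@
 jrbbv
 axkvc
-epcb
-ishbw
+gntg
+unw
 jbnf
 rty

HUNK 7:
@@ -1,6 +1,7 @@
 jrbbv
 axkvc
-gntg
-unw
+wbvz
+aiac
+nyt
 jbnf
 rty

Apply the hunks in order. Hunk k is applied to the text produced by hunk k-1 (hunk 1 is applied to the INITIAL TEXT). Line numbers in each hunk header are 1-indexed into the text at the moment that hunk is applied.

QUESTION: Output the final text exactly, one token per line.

Hunk 1: at line 1 remove [ryyd,mqgp,lfk] add [rpv,ecsx] -> 6 lines: jrbbv axkvc rpv ecsx ngg rty
Hunk 2: at line 1 remove [rpv,ecsx] add [pdcsv] -> 5 lines: jrbbv axkvc pdcsv ngg rty
Hunk 3: at line 2 remove [pdcsv,ngg] add [lybn,jrf,jbnf] -> 6 lines: jrbbv axkvc lybn jrf jbnf rty
Hunk 4: at line 2 remove [jrf] add [magn] -> 6 lines: jrbbv axkvc lybn magn jbnf rty
Hunk 5: at line 1 remove [lybn,magn] add [epcb,ishbw] -> 6 lines: jrbbv axkvc epcb ishbw jbnf rty
Hunk 6: at line 1 remove [epcb,ishbw] add [gntg,unw] -> 6 lines: jrbbv axkvc gntg unw jbnf rty
Hunk 7: at line 1 remove [gntg,unw] add [wbvz,aiac,nyt] -> 7 lines: jrbbv axkvc wbvz aiac nyt jbnf rty

Answer: jrbbv
axkvc
wbvz
aiac
nyt
jbnf
rty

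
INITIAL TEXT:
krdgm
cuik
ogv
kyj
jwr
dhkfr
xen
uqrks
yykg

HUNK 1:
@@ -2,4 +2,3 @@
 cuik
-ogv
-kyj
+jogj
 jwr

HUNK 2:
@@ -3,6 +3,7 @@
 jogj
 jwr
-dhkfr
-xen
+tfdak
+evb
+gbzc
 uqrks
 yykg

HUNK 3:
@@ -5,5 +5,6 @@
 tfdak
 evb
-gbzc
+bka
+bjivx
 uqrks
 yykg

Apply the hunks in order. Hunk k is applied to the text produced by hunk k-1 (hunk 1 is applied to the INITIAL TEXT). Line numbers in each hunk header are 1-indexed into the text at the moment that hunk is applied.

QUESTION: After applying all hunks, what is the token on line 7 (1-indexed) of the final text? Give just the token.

Hunk 1: at line 2 remove [ogv,kyj] add [jogj] -> 8 lines: krdgm cuik jogj jwr dhkfr xen uqrks yykg
Hunk 2: at line 3 remove [dhkfr,xen] add [tfdak,evb,gbzc] -> 9 lines: krdgm cuik jogj jwr tfdak evb gbzc uqrks yykg
Hunk 3: at line 5 remove [gbzc] add [bka,bjivx] -> 10 lines: krdgm cuik jogj jwr tfdak evb bka bjivx uqrks yykg
Final line 7: bka

Answer: bka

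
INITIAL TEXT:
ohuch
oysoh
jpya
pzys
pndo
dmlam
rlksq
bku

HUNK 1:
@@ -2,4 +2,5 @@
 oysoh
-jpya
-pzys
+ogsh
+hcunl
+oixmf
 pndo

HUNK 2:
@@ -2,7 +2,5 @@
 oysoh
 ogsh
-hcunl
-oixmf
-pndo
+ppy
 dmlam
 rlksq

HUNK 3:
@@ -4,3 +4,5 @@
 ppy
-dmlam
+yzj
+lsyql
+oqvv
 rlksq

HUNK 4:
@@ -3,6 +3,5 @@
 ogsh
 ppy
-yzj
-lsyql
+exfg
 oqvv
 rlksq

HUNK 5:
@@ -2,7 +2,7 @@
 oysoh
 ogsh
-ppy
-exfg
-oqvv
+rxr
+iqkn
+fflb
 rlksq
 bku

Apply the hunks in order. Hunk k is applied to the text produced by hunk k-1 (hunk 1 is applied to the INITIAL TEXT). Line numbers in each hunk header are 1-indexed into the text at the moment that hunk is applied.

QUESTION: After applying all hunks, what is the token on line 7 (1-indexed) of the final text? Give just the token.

Hunk 1: at line 2 remove [jpya,pzys] add [ogsh,hcunl,oixmf] -> 9 lines: ohuch oysoh ogsh hcunl oixmf pndo dmlam rlksq bku
Hunk 2: at line 2 remove [hcunl,oixmf,pndo] add [ppy] -> 7 lines: ohuch oysoh ogsh ppy dmlam rlksq bku
Hunk 3: at line 4 remove [dmlam] add [yzj,lsyql,oqvv] -> 9 lines: ohuch oysoh ogsh ppy yzj lsyql oqvv rlksq bku
Hunk 4: at line 3 remove [yzj,lsyql] add [exfg] -> 8 lines: ohuch oysoh ogsh ppy exfg oqvv rlksq bku
Hunk 5: at line 2 remove [ppy,exfg,oqvv] add [rxr,iqkn,fflb] -> 8 lines: ohuch oysoh ogsh rxr iqkn fflb rlksq bku
Final line 7: rlksq

Answer: rlksq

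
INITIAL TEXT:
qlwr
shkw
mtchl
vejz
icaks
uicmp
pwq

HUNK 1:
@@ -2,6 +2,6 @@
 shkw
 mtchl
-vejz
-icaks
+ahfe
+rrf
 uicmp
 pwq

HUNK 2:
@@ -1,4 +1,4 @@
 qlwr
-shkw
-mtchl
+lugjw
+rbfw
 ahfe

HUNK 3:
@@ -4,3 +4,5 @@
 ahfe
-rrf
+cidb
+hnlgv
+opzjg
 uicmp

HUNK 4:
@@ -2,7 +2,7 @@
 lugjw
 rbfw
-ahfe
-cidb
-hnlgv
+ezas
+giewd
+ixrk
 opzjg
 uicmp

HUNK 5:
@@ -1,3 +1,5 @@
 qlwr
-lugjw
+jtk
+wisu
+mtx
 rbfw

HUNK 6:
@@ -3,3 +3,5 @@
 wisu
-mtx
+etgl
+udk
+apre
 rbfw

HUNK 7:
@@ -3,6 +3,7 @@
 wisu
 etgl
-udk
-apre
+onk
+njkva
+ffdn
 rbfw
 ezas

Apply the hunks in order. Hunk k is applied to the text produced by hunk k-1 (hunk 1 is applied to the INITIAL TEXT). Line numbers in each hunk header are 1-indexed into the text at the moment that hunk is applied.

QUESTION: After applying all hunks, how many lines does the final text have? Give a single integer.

Hunk 1: at line 2 remove [vejz,icaks] add [ahfe,rrf] -> 7 lines: qlwr shkw mtchl ahfe rrf uicmp pwq
Hunk 2: at line 1 remove [shkw,mtchl] add [lugjw,rbfw] -> 7 lines: qlwr lugjw rbfw ahfe rrf uicmp pwq
Hunk 3: at line 4 remove [rrf] add [cidb,hnlgv,opzjg] -> 9 lines: qlwr lugjw rbfw ahfe cidb hnlgv opzjg uicmp pwq
Hunk 4: at line 2 remove [ahfe,cidb,hnlgv] add [ezas,giewd,ixrk] -> 9 lines: qlwr lugjw rbfw ezas giewd ixrk opzjg uicmp pwq
Hunk 5: at line 1 remove [lugjw] add [jtk,wisu,mtx] -> 11 lines: qlwr jtk wisu mtx rbfw ezas giewd ixrk opzjg uicmp pwq
Hunk 6: at line 3 remove [mtx] add [etgl,udk,apre] -> 13 lines: qlwr jtk wisu etgl udk apre rbfw ezas giewd ixrk opzjg uicmp pwq
Hunk 7: at line 3 remove [udk,apre] add [onk,njkva,ffdn] -> 14 lines: qlwr jtk wisu etgl onk njkva ffdn rbfw ezas giewd ixrk opzjg uicmp pwq
Final line count: 14

Answer: 14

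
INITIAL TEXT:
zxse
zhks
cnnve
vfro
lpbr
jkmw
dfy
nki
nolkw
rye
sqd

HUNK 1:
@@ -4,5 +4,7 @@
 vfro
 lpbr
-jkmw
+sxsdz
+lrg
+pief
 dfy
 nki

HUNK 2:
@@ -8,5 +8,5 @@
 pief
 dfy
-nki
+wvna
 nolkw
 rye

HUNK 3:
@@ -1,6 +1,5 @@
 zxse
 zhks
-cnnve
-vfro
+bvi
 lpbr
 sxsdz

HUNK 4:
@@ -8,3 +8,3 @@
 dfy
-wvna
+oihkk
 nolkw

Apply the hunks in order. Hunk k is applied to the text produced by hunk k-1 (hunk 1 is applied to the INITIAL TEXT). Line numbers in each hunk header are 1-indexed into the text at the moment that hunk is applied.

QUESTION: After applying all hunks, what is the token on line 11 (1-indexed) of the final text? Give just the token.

Answer: rye

Derivation:
Hunk 1: at line 4 remove [jkmw] add [sxsdz,lrg,pief] -> 13 lines: zxse zhks cnnve vfro lpbr sxsdz lrg pief dfy nki nolkw rye sqd
Hunk 2: at line 8 remove [nki] add [wvna] -> 13 lines: zxse zhks cnnve vfro lpbr sxsdz lrg pief dfy wvna nolkw rye sqd
Hunk 3: at line 1 remove [cnnve,vfro] add [bvi] -> 12 lines: zxse zhks bvi lpbr sxsdz lrg pief dfy wvna nolkw rye sqd
Hunk 4: at line 8 remove [wvna] add [oihkk] -> 12 lines: zxse zhks bvi lpbr sxsdz lrg pief dfy oihkk nolkw rye sqd
Final line 11: rye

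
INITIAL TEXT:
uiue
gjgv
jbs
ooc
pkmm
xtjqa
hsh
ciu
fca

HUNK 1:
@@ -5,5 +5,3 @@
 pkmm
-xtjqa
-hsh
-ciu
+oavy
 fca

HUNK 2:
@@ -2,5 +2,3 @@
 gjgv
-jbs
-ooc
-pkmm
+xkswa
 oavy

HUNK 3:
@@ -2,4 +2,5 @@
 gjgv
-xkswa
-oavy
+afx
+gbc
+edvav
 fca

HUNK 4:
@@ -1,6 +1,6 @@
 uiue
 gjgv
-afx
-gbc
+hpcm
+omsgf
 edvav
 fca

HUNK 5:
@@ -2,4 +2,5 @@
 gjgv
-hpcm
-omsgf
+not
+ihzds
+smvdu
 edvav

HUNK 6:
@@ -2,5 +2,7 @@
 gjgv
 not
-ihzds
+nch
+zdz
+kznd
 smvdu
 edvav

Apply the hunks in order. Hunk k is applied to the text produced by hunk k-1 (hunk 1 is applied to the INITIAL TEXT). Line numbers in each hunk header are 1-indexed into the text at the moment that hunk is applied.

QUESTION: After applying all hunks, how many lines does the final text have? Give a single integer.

Hunk 1: at line 5 remove [xtjqa,hsh,ciu] add [oavy] -> 7 lines: uiue gjgv jbs ooc pkmm oavy fca
Hunk 2: at line 2 remove [jbs,ooc,pkmm] add [xkswa] -> 5 lines: uiue gjgv xkswa oavy fca
Hunk 3: at line 2 remove [xkswa,oavy] add [afx,gbc,edvav] -> 6 lines: uiue gjgv afx gbc edvav fca
Hunk 4: at line 1 remove [afx,gbc] add [hpcm,omsgf] -> 6 lines: uiue gjgv hpcm omsgf edvav fca
Hunk 5: at line 2 remove [hpcm,omsgf] add [not,ihzds,smvdu] -> 7 lines: uiue gjgv not ihzds smvdu edvav fca
Hunk 6: at line 2 remove [ihzds] add [nch,zdz,kznd] -> 9 lines: uiue gjgv not nch zdz kznd smvdu edvav fca
Final line count: 9

Answer: 9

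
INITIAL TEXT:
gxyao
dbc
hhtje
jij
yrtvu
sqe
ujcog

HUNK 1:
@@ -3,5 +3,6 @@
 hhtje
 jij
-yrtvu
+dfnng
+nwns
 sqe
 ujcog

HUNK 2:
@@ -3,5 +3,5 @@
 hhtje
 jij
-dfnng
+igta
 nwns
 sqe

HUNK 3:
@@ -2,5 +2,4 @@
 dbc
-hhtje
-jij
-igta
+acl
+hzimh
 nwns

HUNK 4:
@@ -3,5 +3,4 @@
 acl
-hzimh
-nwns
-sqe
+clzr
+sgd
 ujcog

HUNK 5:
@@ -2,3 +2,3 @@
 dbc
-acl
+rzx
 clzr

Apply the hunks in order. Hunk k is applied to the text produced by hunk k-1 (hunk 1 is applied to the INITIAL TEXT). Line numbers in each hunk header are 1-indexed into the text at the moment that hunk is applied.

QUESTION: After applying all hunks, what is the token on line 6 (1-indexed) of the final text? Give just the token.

Hunk 1: at line 3 remove [yrtvu] add [dfnng,nwns] -> 8 lines: gxyao dbc hhtje jij dfnng nwns sqe ujcog
Hunk 2: at line 3 remove [dfnng] add [igta] -> 8 lines: gxyao dbc hhtje jij igta nwns sqe ujcog
Hunk 3: at line 2 remove [hhtje,jij,igta] add [acl,hzimh] -> 7 lines: gxyao dbc acl hzimh nwns sqe ujcog
Hunk 4: at line 3 remove [hzimh,nwns,sqe] add [clzr,sgd] -> 6 lines: gxyao dbc acl clzr sgd ujcog
Hunk 5: at line 2 remove [acl] add [rzx] -> 6 lines: gxyao dbc rzx clzr sgd ujcog
Final line 6: ujcog

Answer: ujcog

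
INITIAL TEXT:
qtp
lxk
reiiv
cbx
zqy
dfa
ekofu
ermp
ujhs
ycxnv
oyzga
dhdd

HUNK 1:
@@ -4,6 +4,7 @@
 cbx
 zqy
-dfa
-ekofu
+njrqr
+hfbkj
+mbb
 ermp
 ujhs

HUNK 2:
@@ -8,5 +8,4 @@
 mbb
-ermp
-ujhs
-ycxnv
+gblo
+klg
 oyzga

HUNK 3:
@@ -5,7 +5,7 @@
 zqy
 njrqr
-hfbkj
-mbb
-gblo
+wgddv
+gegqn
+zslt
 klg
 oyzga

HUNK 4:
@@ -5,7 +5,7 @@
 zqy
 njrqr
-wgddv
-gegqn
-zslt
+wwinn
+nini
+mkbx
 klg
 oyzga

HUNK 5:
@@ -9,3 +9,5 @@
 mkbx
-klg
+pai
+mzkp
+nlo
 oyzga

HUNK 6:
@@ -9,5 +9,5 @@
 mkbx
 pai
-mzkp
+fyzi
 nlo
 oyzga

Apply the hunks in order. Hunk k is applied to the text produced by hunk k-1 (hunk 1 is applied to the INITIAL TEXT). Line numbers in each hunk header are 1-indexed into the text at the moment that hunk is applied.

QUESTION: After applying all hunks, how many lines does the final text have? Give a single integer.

Answer: 14

Derivation:
Hunk 1: at line 4 remove [dfa,ekofu] add [njrqr,hfbkj,mbb] -> 13 lines: qtp lxk reiiv cbx zqy njrqr hfbkj mbb ermp ujhs ycxnv oyzga dhdd
Hunk 2: at line 8 remove [ermp,ujhs,ycxnv] add [gblo,klg] -> 12 lines: qtp lxk reiiv cbx zqy njrqr hfbkj mbb gblo klg oyzga dhdd
Hunk 3: at line 5 remove [hfbkj,mbb,gblo] add [wgddv,gegqn,zslt] -> 12 lines: qtp lxk reiiv cbx zqy njrqr wgddv gegqn zslt klg oyzga dhdd
Hunk 4: at line 5 remove [wgddv,gegqn,zslt] add [wwinn,nini,mkbx] -> 12 lines: qtp lxk reiiv cbx zqy njrqr wwinn nini mkbx klg oyzga dhdd
Hunk 5: at line 9 remove [klg] add [pai,mzkp,nlo] -> 14 lines: qtp lxk reiiv cbx zqy njrqr wwinn nini mkbx pai mzkp nlo oyzga dhdd
Hunk 6: at line 9 remove [mzkp] add [fyzi] -> 14 lines: qtp lxk reiiv cbx zqy njrqr wwinn nini mkbx pai fyzi nlo oyzga dhdd
Final line count: 14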